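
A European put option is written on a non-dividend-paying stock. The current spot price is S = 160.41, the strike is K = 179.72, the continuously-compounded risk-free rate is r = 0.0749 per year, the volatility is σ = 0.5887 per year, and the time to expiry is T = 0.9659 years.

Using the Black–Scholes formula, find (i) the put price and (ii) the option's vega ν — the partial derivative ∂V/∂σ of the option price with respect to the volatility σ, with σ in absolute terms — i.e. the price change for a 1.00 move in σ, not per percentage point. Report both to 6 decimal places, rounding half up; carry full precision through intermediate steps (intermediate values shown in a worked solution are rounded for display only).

σ√T = 0.5887·√0.9659 = 0.578576
d₁ = (ln(S/K) + (r+σ²/2)T) / (σ√T) = (ln(160.41/179.72) + (0.0749+0.5887²/2)·0.9659) / 0.578576 = (-0.113667 + 0.239721) / 0.578576 = 0.217869
d₂ = d₁ − σ√T = 0.217869 − 0.578576 = -0.360707
e^{−rT} = e^{−0.0749·0.9659} = 0.930209
N(−d₁) = 0.413766,  N(−d₂) = 0.640841
Put price V = K·e^{−rT}·N(−d₂) − S·N(−d₁) = 107.133917 − 66.372134 = 40.761783
φ(d₁) = (1/√(2π))·e^{−d₁²/2} = 0.389585
ν = S·φ(d₁)·√T = 61.418651

price = 40.761783
ν = 61.418651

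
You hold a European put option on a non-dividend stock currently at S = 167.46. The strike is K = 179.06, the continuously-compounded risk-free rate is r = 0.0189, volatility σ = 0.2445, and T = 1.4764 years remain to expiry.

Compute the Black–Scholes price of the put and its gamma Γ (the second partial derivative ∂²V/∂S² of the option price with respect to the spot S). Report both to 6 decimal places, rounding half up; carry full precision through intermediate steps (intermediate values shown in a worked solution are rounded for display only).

price = 23.677715
Γ = 0.008018

σ√T = 0.2445·√1.4764 = 0.297085
d₁ = (ln(S/K) + (r+σ²/2)T) / (σ√T) = (ln(167.46/179.06) + (0.0189+0.2445²/2)·1.4764) / 0.297085 = (-0.066976 + 0.072034) / 0.297085 = 0.017023
d₂ = d₁ − σ√T = 0.017023 − 0.297085 = -0.280062
e^{−rT} = e^{−0.0189·1.4764} = 0.972482
N(−d₁) = 0.493209,  N(−d₂) = 0.610285
Put price V = K·e^{−rT}·N(−d₂) − S·N(−d₁) = 106.270509 − 82.592794 = 23.677715
φ(d₁) = (1/√(2π))·e^{−d₁²/2} = 0.398884
Γ = φ(d₁) / (S·σ·√T) = 0.008018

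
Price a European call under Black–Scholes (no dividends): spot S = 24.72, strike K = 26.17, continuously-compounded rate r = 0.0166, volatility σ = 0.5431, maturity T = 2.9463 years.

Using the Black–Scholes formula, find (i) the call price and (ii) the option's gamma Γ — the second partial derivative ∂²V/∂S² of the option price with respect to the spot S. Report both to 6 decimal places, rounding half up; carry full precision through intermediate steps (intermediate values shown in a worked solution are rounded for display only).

price = 8.807020
Γ = 0.015592

σ√T = 0.5431·√2.9463 = 0.932220
d₁ = (ln(S/K) + (r+σ²/2)T) / (σ√T) = (ln(24.72/26.17) + (0.0166+0.5431²/2)·2.9463) / 0.932220 = (-0.057001 + 0.483425) / 0.932220 = 0.457429
d₂ = d₁ − σ√T = 0.457429 − 0.932220 = -0.474791
e^{−rT} = e^{−0.0166·2.9463} = 0.952268
N(d₁) = 0.676319,  N(d₂) = 0.317468
Call price V = S·N(d₁) − K·e^{−rT}·N(d₂) = 16.718596 − 7.911577 = 8.807020
φ(d₁) = (1/√(2π))·e^{−d₁²/2} = 0.359314
Γ = φ(d₁) / (S·σ·√T) = 0.015592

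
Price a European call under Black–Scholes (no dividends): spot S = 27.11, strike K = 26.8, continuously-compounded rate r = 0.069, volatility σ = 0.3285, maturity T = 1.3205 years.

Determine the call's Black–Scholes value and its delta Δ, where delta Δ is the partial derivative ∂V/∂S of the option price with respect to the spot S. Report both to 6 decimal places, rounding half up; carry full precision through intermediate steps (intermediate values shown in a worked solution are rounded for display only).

σ√T = 0.3285·√1.3205 = 0.377489
d₁ = (ln(S/K) + (r+σ²/2)T) / (σ√T) = (ln(27.11/26.8) + (0.069+0.3285²/2)·1.3205) / 0.377489 = (0.011501 + 0.162364) / 0.377489 = 0.460581
d₂ = d₁ − σ√T = 0.460581 − 0.377489 = 0.083092
e^{−rT} = e^{−0.069·1.3205} = 0.912913
N(d₁) = 0.677450,  N(d₂) = 0.533111
Call price V = S·N(d₁) − K·e^{−rT}·N(d₂) = 18.365679 − 13.043125 = 5.322554
Δ = N(d₁) = 0.677450

price = 5.322554
Δ = 0.677450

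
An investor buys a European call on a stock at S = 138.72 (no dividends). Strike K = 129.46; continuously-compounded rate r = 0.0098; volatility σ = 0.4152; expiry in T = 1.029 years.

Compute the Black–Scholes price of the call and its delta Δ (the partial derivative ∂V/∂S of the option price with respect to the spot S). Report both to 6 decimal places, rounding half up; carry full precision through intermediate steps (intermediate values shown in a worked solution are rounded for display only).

σ√T = 0.4152·√1.029 = 0.421177
d₁ = (ln(S/K) + (r+σ²/2)T) / (σ√T) = (ln(138.72/129.46) + (0.0098+0.4152²/2)·1.029) / 0.421177 = (0.069086 + 0.098779) / 0.421177 = 0.398561
d₂ = d₁ − σ√T = 0.398561 − 0.421177 = -0.022616
e^{−rT} = e^{−0.0098·1.029} = 0.989966
N(d₁) = 0.654892,  N(d₂) = 0.490978
Call price V = S·N(d₁) − K·e^{−rT}·N(d₂) = 90.846579 − 62.924288 = 27.922291
Δ = N(d₁) = 0.654892

price = 27.922291
Δ = 0.654892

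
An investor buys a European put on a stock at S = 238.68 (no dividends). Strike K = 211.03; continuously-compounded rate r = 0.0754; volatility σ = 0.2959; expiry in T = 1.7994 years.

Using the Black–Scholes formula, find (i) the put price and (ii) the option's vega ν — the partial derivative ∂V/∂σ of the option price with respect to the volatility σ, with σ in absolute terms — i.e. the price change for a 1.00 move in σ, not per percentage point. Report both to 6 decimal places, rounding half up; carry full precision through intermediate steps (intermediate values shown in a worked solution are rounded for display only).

price = 12.750676
ν = 88.966714

σ√T = 0.2959·√1.7994 = 0.396925
d₁ = (ln(S/K) + (r+σ²/2)T) / (σ√T) = (ln(238.68/211.03) + (0.0754+0.2959²/2)·1.7994) / 0.396925 = (0.123123 + 0.214450) / 0.396925 = 0.850470
d₂ = d₁ − σ√T = 0.850470 − 0.396925 = 0.453545
e^{−rT} = e^{−0.0754·1.7994} = 0.873127
N(−d₁) = 0.197532,  N(−d₂) = 0.325078
Put price V = K·e^{−rT}·N(−d₂) − S·N(−d₁) = 59.897599 − 47.146923 = 12.750676
φ(d₁) = (1/√(2π))·e^{−d₁²/2} = 0.277874
ν = S·φ(d₁)·√T = 88.966714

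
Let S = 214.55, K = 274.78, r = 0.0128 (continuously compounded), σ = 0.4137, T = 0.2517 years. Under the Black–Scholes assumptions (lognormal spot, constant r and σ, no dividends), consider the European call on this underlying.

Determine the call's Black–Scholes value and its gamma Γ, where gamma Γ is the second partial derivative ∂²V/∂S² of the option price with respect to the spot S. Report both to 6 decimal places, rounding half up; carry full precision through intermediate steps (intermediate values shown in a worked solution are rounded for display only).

price = 2.950221
Γ = 0.005039

σ√T = 0.4137·√0.2517 = 0.207552
d₁ = (ln(S/K) + (r+σ²/2)T) / (σ√T) = (ln(214.55/274.78) + (0.0128+0.4137²/2)·0.2517) / 0.207552 = (-0.247428 + 0.024761) / 0.207552 = -1.072826
d₂ = d₁ − σ√T = -1.072826 − 0.207552 = -1.280378
e^{−rT} = e^{−0.0128·0.2517} = 0.996783
N(d₁) = 0.141675,  N(d₂) = 0.100206
Call price V = S·N(d₁) − K·e^{−rT}·N(d₂) = 30.396289 − 27.446068 = 2.950221
φ(d₁) = (1/√(2π))·e^{−d₁²/2} = 0.224380
Γ = φ(d₁) / (S·σ·√T) = 0.005039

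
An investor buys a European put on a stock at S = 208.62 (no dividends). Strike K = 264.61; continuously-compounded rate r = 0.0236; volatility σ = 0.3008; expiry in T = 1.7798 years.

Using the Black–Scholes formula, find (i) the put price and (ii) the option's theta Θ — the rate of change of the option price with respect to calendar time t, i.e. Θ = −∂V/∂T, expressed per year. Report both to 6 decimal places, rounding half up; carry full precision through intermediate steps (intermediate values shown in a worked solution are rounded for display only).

price = 63.529798
Θ = -4.486499

σ√T = 0.3008·√1.7798 = 0.401295
d₁ = (ln(S/K) + (r+σ²/2)T) / (σ√T) = (ln(208.62/264.61) + (0.0236+0.3008²/2)·1.7798) / 0.401295 = (-0.237743 + 0.122522) / 0.401295 = -0.287122
d₂ = d₁ − σ√T = -0.287122 − 0.401295 = -0.688417
e^{−rT} = e^{−0.0236·1.7798} = 0.958867
N(−d₁) = 0.612991,  N(−d₂) = 0.754405
Put price V = K·e^{−rT}·N(−d₂) − S·N(−d₁) = 191.411903 − 127.882105 = 63.529798
φ(d₁) = (1/√(2π))·e^{−d₁²/2} = 0.382832
Θ = −S·φ(d₁)·σ/(2√T) + r·K·e^{−rT}·N(−d₂) = −9.003820 + 4.517321 = -4.486499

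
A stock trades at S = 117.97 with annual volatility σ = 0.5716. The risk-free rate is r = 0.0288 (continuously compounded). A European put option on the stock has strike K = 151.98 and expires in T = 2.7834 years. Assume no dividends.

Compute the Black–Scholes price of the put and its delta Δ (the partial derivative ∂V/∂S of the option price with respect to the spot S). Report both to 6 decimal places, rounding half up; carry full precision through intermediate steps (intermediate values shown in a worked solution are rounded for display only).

price = 59.193557
Δ = -0.383906

σ√T = 0.5716·√2.7834 = 0.953630
d₁ = (ln(S/K) + (r+σ²/2)T) / (σ√T) = (ln(117.97/151.98) + (0.0288+0.5716²/2)·2.7834) / 0.953630 = (-0.253319 + 0.534867) / 0.953630 = 0.295239
d₂ = d₁ − σ√T = 0.295239 − 0.953630 = -0.658391
e^{−rT} = e^{−0.0288·2.7834} = 0.922967
N(−d₁) = 0.383906,  N(−d₂) = 0.744857
Put price V = K·e^{−rT}·N(−d₂) − S·N(−d₁) = 104.482915 − 45.289358 = 59.193557
Δ = −N(−d₁) = -0.383906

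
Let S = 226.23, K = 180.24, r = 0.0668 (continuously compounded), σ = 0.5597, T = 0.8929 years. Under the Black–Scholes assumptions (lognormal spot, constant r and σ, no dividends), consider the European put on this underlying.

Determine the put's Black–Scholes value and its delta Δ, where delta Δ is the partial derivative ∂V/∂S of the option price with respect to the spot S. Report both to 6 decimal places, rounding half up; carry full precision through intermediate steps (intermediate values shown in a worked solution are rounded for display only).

price = 18.830999
Δ = -0.209855

σ√T = 0.5597·√0.8929 = 0.528879
d₁ = (ln(S/K) + (r+σ²/2)T) / (σ√T) = (ln(226.23/180.24) + (0.0668+0.5597²/2)·0.8929) / 0.528879 = (0.227263 + 0.199502) / 0.528879 = 0.806924
d₂ = d₁ − σ√T = 0.806924 − 0.528879 = 0.278044
e^{−rT} = e^{−0.0668·0.8929} = 0.942098
N(−d₁) = 0.209855,  N(−d₂) = 0.390489
Put price V = K·e^{−rT}·N(−d₂) − S·N(−d₁) = 66.306550 − 47.475551 = 18.830999
Δ = −N(−d₁) = -0.209855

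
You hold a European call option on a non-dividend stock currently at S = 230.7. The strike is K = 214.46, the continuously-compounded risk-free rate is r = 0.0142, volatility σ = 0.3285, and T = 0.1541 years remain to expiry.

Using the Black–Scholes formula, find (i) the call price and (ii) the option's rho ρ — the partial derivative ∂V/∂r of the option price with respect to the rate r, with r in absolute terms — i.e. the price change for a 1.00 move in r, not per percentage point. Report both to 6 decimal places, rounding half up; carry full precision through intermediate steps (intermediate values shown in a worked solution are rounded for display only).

price = 21.670920
ρ = 23.015973

σ√T = 0.3285·√0.1541 = 0.128955
d₁ = (ln(S/K) + (r+σ²/2)T) / (σ√T) = (ln(230.7/214.46) + (0.0142+0.3285²/2)·0.1541) / 0.128955 = (0.072995 + 0.010503) / 0.128955 = 0.647498
d₂ = d₁ − σ√T = 0.647498 − 0.128955 = 0.518543
e^{−rT} = e^{−0.0142·0.1541} = 0.997814
N(d₁) = 0.741345,  N(d₂) = 0.697960
Call price V = S·N(d₁) − K·e^{−rT}·N(d₂) = 171.028308 − 149.357387 = 21.670920
ρ = K·T·e^{−rT}·N(d₂) = 23.015973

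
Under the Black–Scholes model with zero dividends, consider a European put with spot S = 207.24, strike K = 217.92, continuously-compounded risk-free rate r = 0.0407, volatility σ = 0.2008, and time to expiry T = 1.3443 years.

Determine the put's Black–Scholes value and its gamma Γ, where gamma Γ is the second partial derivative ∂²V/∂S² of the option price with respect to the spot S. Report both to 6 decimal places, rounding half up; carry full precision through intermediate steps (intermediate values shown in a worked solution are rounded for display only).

σ√T = 0.2008·√1.3443 = 0.232815
d₁ = (ln(S/K) + (r+σ²/2)T) / (σ√T) = (ln(207.24/217.92) + (0.0407+0.2008²/2)·1.3443) / 0.232815 = (-0.050250 + 0.081815) / 0.232815 = 0.135575
d₂ = d₁ − σ√T = 0.135575 − 0.232815 = -0.097240
e^{−rT} = e^{−0.0407·1.3443} = 0.946757
N(−d₁) = 0.446078,  N(−d₂) = 0.538732
Put price V = K·e^{−rT}·N(−d₂) − S·N(−d₁) = 111.149728 − 92.445304 = 18.704424
φ(d₁) = (1/√(2π))·e^{−d₁²/2} = 0.395293
Γ = φ(d₁) / (S·σ·√T) = 0.008193

price = 18.704424
Γ = 0.008193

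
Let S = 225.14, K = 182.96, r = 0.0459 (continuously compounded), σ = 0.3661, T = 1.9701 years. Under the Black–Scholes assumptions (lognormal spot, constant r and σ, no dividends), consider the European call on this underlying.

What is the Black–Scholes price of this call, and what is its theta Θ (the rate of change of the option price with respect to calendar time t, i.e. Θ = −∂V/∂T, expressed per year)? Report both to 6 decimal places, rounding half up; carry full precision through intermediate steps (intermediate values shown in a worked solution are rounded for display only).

σ√T = 0.3661·√1.9701 = 0.513859
d₁ = (ln(S/K) + (r+σ²/2)T) / (σ√T) = (ln(225.14/182.96) + (0.0459+0.3661²/2)·1.9701) / 0.513859 = (0.207455 + 0.222453) / 0.513859 = 0.836626
d₂ = d₁ − σ√T = 0.836626 − 0.513859 = 0.322768
e^{−rT} = e^{−0.0459·1.9701} = 0.913540
N(d₁) = 0.798599,  N(d₂) = 0.626564
Call price V = S·N(d₁) − K·e^{−rT}·N(d₂) = 179.796516 − 104.724826 = 75.071691
φ(d₁) = (1/√(2π))·e^{−d₁²/2} = 0.281138
Θ = −S·φ(d₁)·σ/(2√T) − r·K·e^{−rT}·N(d₂) = −8.254627 − 4.806870 = -13.061496

price = 75.071691
Θ = -13.061496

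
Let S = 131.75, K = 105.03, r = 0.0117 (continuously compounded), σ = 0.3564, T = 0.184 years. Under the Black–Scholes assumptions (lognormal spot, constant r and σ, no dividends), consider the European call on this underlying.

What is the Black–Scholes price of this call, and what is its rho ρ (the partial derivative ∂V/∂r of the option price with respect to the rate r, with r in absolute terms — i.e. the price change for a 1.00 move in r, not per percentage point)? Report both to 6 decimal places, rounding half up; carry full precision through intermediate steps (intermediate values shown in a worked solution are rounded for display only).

σ√T = 0.3564·√0.184 = 0.152879
d₁ = (ln(S/K) + (r+σ²/2)T) / (σ√T) = (ln(131.75/105.03) + (0.0117+0.3564²/2)·0.184) / 0.152879 = (0.226660 + 0.013839) / 0.152879 = 1.573137
d₂ = d₁ − σ√T = 1.573137 − 0.152879 = 1.420258
e^{−rT} = e^{−0.0117·0.184} = 0.997850
N(d₁) = 0.942156,  N(d₂) = 0.922234
Call price V = S·N(d₁) − K·e^{−rT}·N(d₂) = 124.129108 − 96.653908 = 27.475200
ρ = K·T·e^{−rT}·N(d₂) = 17.784319

price = 27.475200
ρ = 17.784319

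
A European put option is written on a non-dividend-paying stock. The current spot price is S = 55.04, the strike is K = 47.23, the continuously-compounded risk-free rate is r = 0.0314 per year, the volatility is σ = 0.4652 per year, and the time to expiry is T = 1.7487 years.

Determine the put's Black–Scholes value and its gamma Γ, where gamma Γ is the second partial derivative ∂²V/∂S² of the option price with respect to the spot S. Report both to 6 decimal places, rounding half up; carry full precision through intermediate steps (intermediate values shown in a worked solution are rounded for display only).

price = 7.540509
Γ = 0.009566

σ√T = 0.4652·√1.7487 = 0.615173
d₁ = (ln(S/K) + (r+σ²/2)T) / (σ√T) = (ln(55.04/47.23) + (0.0314+0.4652²/2)·1.7487) / 0.615173 = (0.153031 + 0.244128) / 0.615173 = 0.645605
d₂ = d₁ − σ√T = 0.645605 − 0.615173 = 0.030432
e^{−rT} = e^{−0.0314·1.7487} = 0.946571
N(−d₁) = 0.259267,  N(−d₂) = 0.487861
Put price V = K·e^{−rT}·N(−d₂) − S·N(−d₁) = 21.810591 − 14.270082 = 7.540509
φ(d₁) = (1/√(2π))·e^{−d₁²/2} = 0.323893
Γ = φ(d₁) / (S·σ·√T) = 0.009566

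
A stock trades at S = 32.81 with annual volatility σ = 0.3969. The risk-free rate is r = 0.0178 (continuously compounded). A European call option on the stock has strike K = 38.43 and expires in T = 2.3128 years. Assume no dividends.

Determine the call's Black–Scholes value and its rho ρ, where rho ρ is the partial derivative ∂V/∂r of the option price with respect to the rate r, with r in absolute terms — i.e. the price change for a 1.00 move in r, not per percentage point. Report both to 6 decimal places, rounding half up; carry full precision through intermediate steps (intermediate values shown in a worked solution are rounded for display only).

σ√T = 0.3969·√2.3128 = 0.603601
d₁ = (ln(S/K) + (r+σ²/2)T) / (σ√T) = (ln(32.81/38.43) + (0.0178+0.3969²/2)·2.3128) / 0.603601 = (-0.158105 + 0.223335) / 0.603601 = 0.108068
d₂ = d₁ − σ√T = 0.108068 − 0.603601 = -0.495533
e^{−rT} = e^{−0.0178·2.3128} = 0.959668
N(d₁) = 0.543029,  N(d₂) = 0.310112
Call price V = S·N(d₁) − K·e^{−rT}·N(d₂) = 17.816786 − 11.436940 = 6.379846
ρ = K·T·e^{−rT}·N(d₂) = 26.451355

price = 6.379846
ρ = 26.451355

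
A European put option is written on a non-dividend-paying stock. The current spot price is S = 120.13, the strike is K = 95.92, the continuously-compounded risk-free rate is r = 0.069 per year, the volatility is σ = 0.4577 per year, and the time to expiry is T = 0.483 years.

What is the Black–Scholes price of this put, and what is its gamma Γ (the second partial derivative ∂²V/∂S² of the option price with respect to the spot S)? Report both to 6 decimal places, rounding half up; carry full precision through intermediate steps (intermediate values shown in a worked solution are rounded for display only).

σ√T = 0.4577·√0.483 = 0.318093
d₁ = (ln(S/K) + (r+σ²/2)T) / (σ√T) = (ln(120.13/95.92) + (0.069+0.4577²/2)·0.483) / 0.318093 = (0.225060 + 0.083919) / 0.318093 = 0.971346
d₂ = d₁ − σ√T = 0.971346 − 0.318093 = 0.653253
e^{−rT} = e^{−0.069·0.483} = 0.967222
N(−d₁) = 0.165688,  N(−d₂) = 0.256797
Put price V = K·e^{−rT}·N(−d₂) − S·N(−d₁) = 23.824556 − 19.904098 = 3.920457
φ(d₁) = (1/√(2π))·e^{−d₁²/2} = 0.248902
Γ = φ(d₁) / (S·σ·√T) = 0.006514

price = 3.920457
Γ = 0.006514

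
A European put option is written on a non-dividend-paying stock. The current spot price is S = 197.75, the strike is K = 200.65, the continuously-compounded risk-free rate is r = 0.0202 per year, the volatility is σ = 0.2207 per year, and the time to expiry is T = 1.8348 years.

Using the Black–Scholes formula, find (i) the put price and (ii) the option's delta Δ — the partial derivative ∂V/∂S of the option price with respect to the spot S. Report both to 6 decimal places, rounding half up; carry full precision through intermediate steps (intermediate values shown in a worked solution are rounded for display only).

price = 21.100381
Δ = -0.411086

σ√T = 0.2207·√1.8348 = 0.298949
d₁ = (ln(S/K) + (r+σ²/2)T) / (σ√T) = (ln(197.75/200.65) + (0.0202+0.2207²/2)·1.8348) / 0.298949 = (-0.014558 + 0.081748) / 0.298949 = 0.224753
d₂ = d₁ − σ√T = 0.224753 − 0.298949 = -0.074196
e^{−rT} = e^{−0.0202·1.8348} = 0.963615
N(−d₁) = 0.411086,  N(−d₂) = 0.529573
Put price V = K·e^{−rT}·N(−d₂) − S·N(−d₁) = 102.392577 − 81.292196 = 21.100381
Δ = −N(−d₁) = -0.411086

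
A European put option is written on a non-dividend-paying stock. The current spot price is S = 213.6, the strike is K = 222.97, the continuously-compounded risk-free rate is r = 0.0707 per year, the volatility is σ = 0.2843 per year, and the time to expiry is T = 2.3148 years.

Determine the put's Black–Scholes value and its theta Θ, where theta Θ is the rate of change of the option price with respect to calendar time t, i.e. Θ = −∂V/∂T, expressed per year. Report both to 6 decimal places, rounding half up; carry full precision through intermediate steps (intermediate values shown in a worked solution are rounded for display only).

price = 23.660860
Θ = -0.685468

σ√T = 0.2843·√2.3148 = 0.432547
d₁ = (ln(S/K) + (r+σ²/2)T) / (σ√T) = (ln(213.6/222.97) + (0.0707+0.2843²/2)·2.3148) / 0.432547 = (-0.042932 + 0.257205) / 0.432547 = 0.495374
d₂ = d₁ − σ√T = 0.495374 − 0.432547 = 0.062827
e^{−rT} = e^{−0.0707·2.3148} = 0.849034
N(−d₁) = 0.310168,  N(−d₂) = 0.474952
Put price V = K·e^{−rT}·N(−d₂) − S·N(−d₁) = 89.912737 − 66.251877 = 23.660860
φ(d₁) = (1/√(2π))·e^{−d₁²/2} = 0.352877
Θ = −S·φ(d₁)·σ/(2√T) + r·K·e^{−rT}·N(−d₂) = −7.042299 + 6.356830 = -0.685468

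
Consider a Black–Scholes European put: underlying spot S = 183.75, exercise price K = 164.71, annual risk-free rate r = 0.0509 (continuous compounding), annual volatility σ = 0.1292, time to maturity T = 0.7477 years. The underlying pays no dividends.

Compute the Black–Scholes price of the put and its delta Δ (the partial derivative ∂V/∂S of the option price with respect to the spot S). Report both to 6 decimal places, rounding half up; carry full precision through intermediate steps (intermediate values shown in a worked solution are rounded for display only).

price = 0.831352
Δ = -0.084462

σ√T = 0.1292·√0.7477 = 0.111719
d₁ = (ln(S/K) + (r+σ²/2)T) / (σ√T) = (ln(183.75/164.71) + (0.0509+0.1292²/2)·0.7477) / 0.111719 = (0.109390 + 0.044298) / 0.111719 = 1.375671
d₂ = d₁ − σ√T = 1.375671 − 0.111719 = 1.263952
e^{−rT} = e^{−0.0509·0.7477} = 0.962657
N(−d₁) = 0.084462,  N(−d₂) = 0.103124
Put price V = K·e^{−rT}·N(−d₂) − S·N(−d₁) = 16.351209 − 15.519856 = 0.831352
Δ = −N(−d₁) = -0.084462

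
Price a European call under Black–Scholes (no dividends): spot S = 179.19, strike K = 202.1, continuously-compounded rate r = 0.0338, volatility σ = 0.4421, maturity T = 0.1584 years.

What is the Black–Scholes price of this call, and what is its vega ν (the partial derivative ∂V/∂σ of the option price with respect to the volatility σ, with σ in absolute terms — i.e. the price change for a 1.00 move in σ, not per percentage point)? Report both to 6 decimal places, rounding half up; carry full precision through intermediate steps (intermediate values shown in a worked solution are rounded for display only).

price = 5.148645
ν = 24.248628

σ√T = 0.4421·√0.1584 = 0.175954
d₁ = (ln(S/K) + (r+σ²/2)T) / (σ√T) = (ln(179.19/202.1) + (0.0338+0.4421²/2)·0.1584) / 0.175954 = (-0.120316 + 0.020834) / 0.175954 = -0.565389
d₂ = d₁ − σ√T = -0.565389 − 0.175954 = -0.741342
e^{−rT} = e^{−0.0338·0.1584} = 0.994660
N(d₁) = 0.285905,  N(d₂) = 0.229243
Call price V = S·N(d₁) − K·e^{−rT}·N(d₂) = 51.231259 − 46.082615 = 5.148645
φ(d₁) = (1/√(2π))·e^{−d₁²/2} = 0.340013
ν = S·φ(d₁)·√T = 24.248628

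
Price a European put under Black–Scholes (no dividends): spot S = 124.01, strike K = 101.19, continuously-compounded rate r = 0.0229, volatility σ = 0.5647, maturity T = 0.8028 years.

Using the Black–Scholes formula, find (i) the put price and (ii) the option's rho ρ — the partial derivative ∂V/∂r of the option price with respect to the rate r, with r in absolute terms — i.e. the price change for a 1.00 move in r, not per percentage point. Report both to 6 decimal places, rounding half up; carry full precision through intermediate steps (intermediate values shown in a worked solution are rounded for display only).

price = 12.025918
ρ = -34.016106

σ√T = 0.5647·√0.8028 = 0.505966
d₁ = (ln(S/K) + (r+σ²/2)T) / (σ√T) = (ln(124.01/101.19) + (0.0229+0.5647²/2)·0.8028) / 0.505966 = (0.203362 + 0.146385) / 0.505966 = 0.691246
d₂ = d₁ − σ√T = 0.691246 − 0.505966 = 0.185280
e^{−rT} = e^{−0.0229·0.8028} = 0.981784
N(−d₁) = 0.244705,  N(−d₂) = 0.426505
Put price V = K·e^{−rT}·N(−d₂) − S·N(−d₁) = 42.371830 − 30.345912 = 12.025918
ρ = −K·T·e^{−rT}·N(−d₂) = -34.016106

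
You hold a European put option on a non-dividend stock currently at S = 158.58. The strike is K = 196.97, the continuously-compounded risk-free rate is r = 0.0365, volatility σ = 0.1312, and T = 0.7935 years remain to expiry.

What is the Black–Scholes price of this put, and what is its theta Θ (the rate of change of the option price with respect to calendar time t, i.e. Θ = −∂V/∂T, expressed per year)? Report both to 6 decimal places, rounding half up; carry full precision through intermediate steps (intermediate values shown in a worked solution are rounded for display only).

σ√T = 0.1312·√0.7935 = 0.116871
d₁ = (ln(S/K) + (r+σ²/2)T) / (σ√T) = (ln(158.58/196.97) + (0.0365+0.1312²/2)·0.7935) / 0.116871 = (-0.216792 + 0.035792) / 0.116871 = -1.548715
d₂ = d₁ − σ√T = -1.548715 − 0.116871 = -1.665586
e^{−rT} = e^{−0.0365·0.7935} = 0.971453
N(−d₁) = 0.939275,  N(−d₂) = 0.952102
Put price V = K·e^{−rT}·N(−d₂) − S·N(−d₁) = 182.181894 − 148.950203 = 33.231691
φ(d₁) = (1/√(2π))·e^{−d₁²/2} = 0.120248
Θ = −S·φ(d₁)·σ/(2√T) + r·K·e^{−rT}·N(−d₂) = −1.404292 + 6.649639 = 5.245347

price = 33.231691
Θ = 5.245347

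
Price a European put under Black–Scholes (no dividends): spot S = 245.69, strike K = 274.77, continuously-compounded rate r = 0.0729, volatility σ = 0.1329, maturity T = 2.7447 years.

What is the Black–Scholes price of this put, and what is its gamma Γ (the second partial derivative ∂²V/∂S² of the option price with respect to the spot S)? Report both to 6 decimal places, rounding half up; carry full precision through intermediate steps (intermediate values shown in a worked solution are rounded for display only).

price = 11.880703
Γ = 0.006473

σ√T = 0.1329·√2.7447 = 0.220177
d₁ = (ln(S/K) + (r+σ²/2)T) / (σ√T) = (ln(245.69/274.77) + (0.0729+0.1329²/2)·2.7447) / 0.220177 = (-0.111864 + 0.224328) / 0.220177 = 0.510788
d₂ = d₁ − σ√T = 0.510788 − 0.220177 = 0.290610
e^{−rT} = e^{−0.0729·2.7447} = 0.818658
N(−d₁) = 0.304750,  N(−d₂) = 0.385675
Put price V = K·e^{−rT}·N(−d₂) − S·N(−d₁) = 86.754694 − 74.873991 = 11.880703
φ(d₁) = (1/√(2π))·e^{−d₁²/2} = 0.350151
Γ = φ(d₁) / (S·σ·√T) = 0.006473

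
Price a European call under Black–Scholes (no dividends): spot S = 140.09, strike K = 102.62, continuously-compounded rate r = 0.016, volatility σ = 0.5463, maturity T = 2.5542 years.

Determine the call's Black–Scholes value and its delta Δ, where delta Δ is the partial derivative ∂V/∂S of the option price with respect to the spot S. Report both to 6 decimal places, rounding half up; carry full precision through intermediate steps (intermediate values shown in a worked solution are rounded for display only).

σ√T = 0.5463·√2.5542 = 0.873089
d₁ = (ln(S/K) + (r+σ²/2)T) / (σ√T) = (ln(140.09/102.62) + (0.016+0.5463²/2)·2.5542) / 0.873089 = (0.311252 + 0.422010) / 0.873089 = 0.839848
d₂ = d₁ − σ√T = 0.839848 − 0.873089 = -0.033242
e^{−rT} = e^{−0.016·2.5542} = 0.959957
N(d₁) = 0.799503,  N(d₂) = 0.486741
Call price V = S·N(d₁) − K·e^{−rT}·N(d₂) = 112.002384 − 47.949210 = 64.053174
Δ = N(d₁) = 0.799503

price = 64.053174
Δ = 0.799503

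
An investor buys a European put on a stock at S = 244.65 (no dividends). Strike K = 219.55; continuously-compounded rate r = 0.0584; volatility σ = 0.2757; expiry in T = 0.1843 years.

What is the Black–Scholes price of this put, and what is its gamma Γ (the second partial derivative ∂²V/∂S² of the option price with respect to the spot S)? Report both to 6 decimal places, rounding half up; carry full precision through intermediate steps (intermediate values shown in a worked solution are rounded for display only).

price = 2.246852
Γ = 0.007816

σ√T = 0.2757·√0.1843 = 0.118358
d₁ = (ln(S/K) + (r+σ²/2)T) / (σ√T) = (ln(244.65/219.55) + (0.0584+0.2757²/2)·0.1843) / 0.118358 = (0.108249 + 0.017767) / 0.118358 = 1.064698
d₂ = d₁ − σ√T = 1.064698 − 0.118358 = 0.946340
e^{−rT} = e^{−0.0584·0.1843} = 0.989295
N(−d₁) = 0.143506,  N(−d₂) = 0.171988
Put price V = K·e^{−rT}·N(−d₂) − S·N(−d₁) = 37.355644 − 35.108793 = 2.246852
φ(d₁) = (1/√(2π))·e^{−d₁²/2} = 0.226337
Γ = φ(d₁) / (S·σ·√T) = 0.007816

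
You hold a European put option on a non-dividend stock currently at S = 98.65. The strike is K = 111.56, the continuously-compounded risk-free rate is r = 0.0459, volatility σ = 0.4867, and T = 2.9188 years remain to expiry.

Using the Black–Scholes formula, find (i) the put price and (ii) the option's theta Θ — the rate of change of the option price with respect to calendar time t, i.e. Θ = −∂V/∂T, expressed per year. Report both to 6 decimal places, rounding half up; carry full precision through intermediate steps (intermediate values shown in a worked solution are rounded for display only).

price = 31.095312
Θ = -2.173513

σ√T = 0.4867·√2.9188 = 0.831502
d₁ = (ln(S/K) + (r+σ²/2)T) / (σ√T) = (ln(98.65/111.56) + (0.0459+0.4867²/2)·2.9188) / 0.831502 = (-0.122984 + 0.479671) / 0.831502 = 0.428967
d₂ = d₁ − σ√T = 0.428967 − 0.831502 = -0.402536
e^{−rT} = e^{−0.0459·2.9188} = 0.874614
N(−d₁) = 0.333974,  N(−d₂) = 0.656355
Put price V = K·e^{−rT}·N(−d₂) − S·N(−d₁) = 64.041826 − 32.946514 = 31.095312
φ(d₁) = (1/√(2π))·e^{−d₁²/2} = 0.363875
Θ = −S·φ(d₁)·σ/(2√T) + r·K·e^{−rT}·N(−d₂) = −5.113033 + 2.939520 = -2.173513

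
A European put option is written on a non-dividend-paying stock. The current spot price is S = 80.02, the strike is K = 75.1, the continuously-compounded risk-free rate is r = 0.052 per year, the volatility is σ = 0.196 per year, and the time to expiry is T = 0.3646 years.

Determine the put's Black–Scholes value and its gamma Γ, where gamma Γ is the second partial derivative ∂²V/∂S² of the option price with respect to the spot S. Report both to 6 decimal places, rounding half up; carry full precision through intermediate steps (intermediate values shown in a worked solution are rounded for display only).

price = 1.305183
Γ = 0.031666

σ√T = 0.196·√0.3646 = 0.118349
d₁ = (ln(S/K) + (r+σ²/2)T) / (σ√T) = (ln(80.02/75.1) + (0.052+0.196²/2)·0.3646) / 0.118349 = (0.063456 + 0.025962) / 0.118349 = 0.755549
d₂ = d₁ − σ√T = 0.755549 − 0.118349 = 0.637200
e^{−rT} = e^{−0.052·0.3646} = 0.981219
N(−d₁) = 0.224960,  N(−d₂) = 0.261997
Put price V = K·e^{−rT}·N(−d₂) − S·N(−d₁) = 19.306458 − 18.001274 = 1.305183
φ(d₁) = (1/√(2π))·e^{−d₁²/2} = 0.299882
Γ = φ(d₁) / (S·σ·√T) = 0.031666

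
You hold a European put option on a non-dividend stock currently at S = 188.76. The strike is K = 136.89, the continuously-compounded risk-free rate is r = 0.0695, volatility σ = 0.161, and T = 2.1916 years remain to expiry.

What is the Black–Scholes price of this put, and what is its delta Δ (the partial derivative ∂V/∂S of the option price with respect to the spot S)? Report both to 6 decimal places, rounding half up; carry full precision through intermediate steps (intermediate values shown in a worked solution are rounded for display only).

σ√T = 0.161·√2.1916 = 0.238345
d₁ = (ln(S/K) + (r+σ²/2)T) / (σ√T) = (ln(188.76/136.89) + (0.0695+0.161²/2)·2.1916) / 0.238345 = (0.321299 + 0.180720) / 0.238345 = 2.106268
d₂ = d₁ − σ√T = 2.106268 − 0.238345 = 1.867923
e^{−rT} = e^{−0.0695·2.1916} = 0.858717
N(−d₁) = 0.017591,  N(−d₂) = 0.030886
Put price V = K·e^{−rT}·N(−d₂) − S·N(−d₁) = 3.630686 − 3.320386 = 0.310300
Δ = −N(−d₁) = -0.017591

price = 0.310300
Δ = -0.017591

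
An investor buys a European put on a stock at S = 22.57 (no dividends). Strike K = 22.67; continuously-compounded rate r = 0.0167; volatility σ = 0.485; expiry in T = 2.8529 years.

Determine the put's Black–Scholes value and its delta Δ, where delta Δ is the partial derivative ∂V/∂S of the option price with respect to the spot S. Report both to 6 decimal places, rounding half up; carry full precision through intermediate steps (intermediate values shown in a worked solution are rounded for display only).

σ√T = 0.485·√2.8529 = 0.819191
d₁ = (ln(S/K) + (r+σ²/2)T) / (σ√T) = (ln(22.57/22.67) + (0.0167+0.485²/2)·2.8529) / 0.819191 = (-0.004421 + 0.383180) / 0.819191 = 0.462358
d₂ = d₁ − σ√T = 0.462358 − 0.819191 = -0.356833
e^{−rT} = e^{−0.0167·2.8529} = 0.953474
N(−d₁) = 0.321912,  N(−d₂) = 0.639392
Put price V = K·e^{−rT}·N(−d₂) − S·N(−d₁) = 13.820607 − 7.265562 = 6.555045
Δ = −N(−d₁) = -0.321912

price = 6.555045
Δ = -0.321912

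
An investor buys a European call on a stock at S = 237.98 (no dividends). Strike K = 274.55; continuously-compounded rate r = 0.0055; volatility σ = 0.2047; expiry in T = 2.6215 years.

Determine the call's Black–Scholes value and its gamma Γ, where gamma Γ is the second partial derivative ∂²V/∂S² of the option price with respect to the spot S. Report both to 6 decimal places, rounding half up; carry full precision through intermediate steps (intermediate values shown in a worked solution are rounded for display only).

price = 19.609609
Γ = 0.004935

σ√T = 0.2047·√2.6215 = 0.331431
d₁ = (ln(S/K) + (r+σ²/2)T) / (σ√T) = (ln(237.98/274.55) + (0.0055+0.2047²/2)·2.6215) / 0.331431 = (-0.142947 + 0.069341) / 0.331431 = -0.222084
d₂ = d₁ − σ√T = -0.222084 − 0.331431 = -0.553514
e^{−rT} = e^{−0.0055·2.6215} = 0.985685
N(d₁) = 0.412124,  N(d₂) = 0.289956
Call price V = S·N(d₁) − K·e^{−rT}·N(d₂) = 98.077362 − 78.467753 = 19.609609
φ(d₁) = (1/√(2π))·e^{−d₁²/2} = 0.389224
Γ = φ(d₁) / (S·σ·√T) = 0.004935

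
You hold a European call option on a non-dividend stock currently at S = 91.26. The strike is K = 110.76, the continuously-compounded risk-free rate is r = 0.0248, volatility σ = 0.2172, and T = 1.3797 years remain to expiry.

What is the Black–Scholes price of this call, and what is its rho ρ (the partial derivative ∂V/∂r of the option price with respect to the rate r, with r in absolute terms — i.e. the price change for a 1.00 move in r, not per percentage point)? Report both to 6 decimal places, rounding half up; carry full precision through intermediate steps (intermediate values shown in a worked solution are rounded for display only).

σ√T = 0.2172·√1.3797 = 0.255124
d₁ = (ln(S/K) + (r+σ²/2)T) / (σ√T) = (ln(91.26/110.76) + (0.0248+0.2172²/2)·1.3797) / 0.255124 = (-0.193653 + 0.066761) / 0.255124 = -0.497374
d₂ = d₁ − σ√T = -0.497374 − 0.255124 = -0.752499
e^{−rT} = e^{−0.0248·1.3797} = 0.966362
N(d₁) = 0.309463,  N(d₂) = 0.225876
Call price V = S·N(d₁) − K·e^{−rT}·N(d₂) = 28.241561 − 24.176436 = 4.065124
ρ = K·T·e^{−rT}·N(d₂) = 33.356229

price = 4.065124
ρ = 33.356229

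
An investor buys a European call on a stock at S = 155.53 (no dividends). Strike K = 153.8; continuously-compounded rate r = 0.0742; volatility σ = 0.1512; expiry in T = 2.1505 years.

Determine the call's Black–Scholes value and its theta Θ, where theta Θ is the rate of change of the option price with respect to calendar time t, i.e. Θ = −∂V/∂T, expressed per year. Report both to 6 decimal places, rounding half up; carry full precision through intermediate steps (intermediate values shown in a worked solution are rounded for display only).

σ√T = 0.1512·√2.1505 = 0.221728
d₁ = (ln(S/K) + (r+σ²/2)T) / (σ√T) = (ln(155.53/153.8) + (0.0742+0.1512²/2)·2.1505) / 0.221728 = (0.011186 + 0.184149) / 0.221728 = 0.880962
d₂ = d₁ − σ√T = 0.880962 − 0.221728 = 0.659234
e^{−rT} = e^{−0.0742·2.1505} = 0.852513
N(d₁) = 0.810831,  N(d₂) = 0.745127
Call price V = S·N(d₁) − K·e^{−rT}·N(d₂) = 126.108528 − 97.698440 = 28.410088
φ(d₁) = (1/√(2π))·e^{−d₁²/2} = 0.270635
Θ = −S·φ(d₁)·σ/(2√T) − r·K·e^{−rT}·N(d₂) = −2.169949 − 7.249224 = -9.419173

price = 28.410088
Θ = -9.419173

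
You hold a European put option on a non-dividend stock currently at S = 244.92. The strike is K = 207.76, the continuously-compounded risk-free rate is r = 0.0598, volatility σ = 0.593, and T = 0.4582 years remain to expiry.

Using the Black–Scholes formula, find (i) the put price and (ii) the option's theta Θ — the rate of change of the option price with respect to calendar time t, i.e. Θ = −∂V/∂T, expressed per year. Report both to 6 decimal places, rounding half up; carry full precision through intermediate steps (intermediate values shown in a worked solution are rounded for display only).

price = 18.090593
Θ = -29.266918

σ√T = 0.593·√0.4582 = 0.401404
d₁ = (ln(S/K) + (r+σ²/2)T) / (σ√T) = (ln(244.92/207.76) + (0.0598+0.593²/2)·0.4582) / 0.401404 = (0.164548 + 0.107963) / 0.401404 = 0.678894
d₂ = d₁ − σ√T = 0.678894 − 0.401404 = 0.277490
e^{−rT} = e^{−0.0598·0.4582} = 0.972972
N(−d₁) = 0.248602,  N(−d₂) = 0.390702
Put price V = K·e^{−rT}·N(−d₂) − S·N(−d₁) = 78.978301 − 60.887709 = 18.090593
φ(d₁) = (1/√(2π))·e^{−d₁²/2} = 0.316831
Θ = −S·φ(d₁)·σ/(2√T) + r·K·e^{−rT}·N(−d₂) = −33.989821 + 4.722902 = -29.266918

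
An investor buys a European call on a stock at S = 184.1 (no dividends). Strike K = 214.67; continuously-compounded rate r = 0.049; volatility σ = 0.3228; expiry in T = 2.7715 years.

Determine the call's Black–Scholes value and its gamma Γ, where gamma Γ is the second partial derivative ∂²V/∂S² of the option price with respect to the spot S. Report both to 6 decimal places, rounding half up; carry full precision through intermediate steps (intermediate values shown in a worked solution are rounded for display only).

price = 37.715779
Γ = 0.003922

σ√T = 0.3228·√2.7715 = 0.537392
d₁ = (ln(S/K) + (r+σ²/2)T) / (σ√T) = (ln(184.1/214.67) + (0.049+0.3228²/2)·2.7715) / 0.537392 = (-0.153623 + 0.280198) / 0.537392 = 0.235537
d₂ = d₁ − σ√T = 0.235537 − 0.537392 = -0.301855
e^{−rT} = e^{−0.049·2.7715} = 0.873014
N(d₁) = 0.593104,  N(d₂) = 0.381381
Call price V = S·N(d₁) − K·e^{−rT}·N(d₂) = 109.190439 − 71.474660 = 37.715779
φ(d₁) = (1/√(2π))·e^{−d₁²/2} = 0.388028
Γ = φ(d₁) / (S·σ·√T) = 0.003922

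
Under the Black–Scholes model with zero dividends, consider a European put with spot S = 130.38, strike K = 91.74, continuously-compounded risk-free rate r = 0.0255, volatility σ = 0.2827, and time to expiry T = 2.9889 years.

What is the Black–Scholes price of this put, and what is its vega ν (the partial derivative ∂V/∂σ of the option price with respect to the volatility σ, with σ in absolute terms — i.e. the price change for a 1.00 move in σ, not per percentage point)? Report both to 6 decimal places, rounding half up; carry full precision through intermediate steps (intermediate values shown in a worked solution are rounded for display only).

price = 5.310328
ν = 48.054300

σ√T = 0.2827·√2.9889 = 0.488744
d₁ = (ln(S/K) + (r+σ²/2)T) / (σ√T) = (ln(130.38/91.74) + (0.0255+0.2827²/2)·2.9889) / 0.488744 = (0.351495 + 0.195652) / 0.488744 = 1.119496
d₂ = d₁ − σ√T = 1.119496 − 0.488744 = 0.630752
e^{−rT} = e^{−0.0255·2.9889} = 0.926615
N(−d₁) = 0.131464,  N(−d₂) = 0.264101
Put price V = K·e^{−rT}·N(−d₂) − S·N(−d₁) = 22.450639 − 17.140311 = 5.310328
φ(d₁) = (1/√(2π))·e^{−d₁²/2} = 0.213189
ν = S·φ(d₁)·√T = 48.054300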